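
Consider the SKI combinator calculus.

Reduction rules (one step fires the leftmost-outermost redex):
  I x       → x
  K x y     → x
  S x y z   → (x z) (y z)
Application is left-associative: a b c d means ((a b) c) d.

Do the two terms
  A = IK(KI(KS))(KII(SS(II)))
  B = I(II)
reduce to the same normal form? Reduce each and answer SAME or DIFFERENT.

Answer: SAME — A ⇓ I, B ⇓ I

Working:
Term A:
  start: IK(KI(KS))(KII(SS(II)))
  →1  K(KI(KS))(KII(SS(II)))
  →2  KI(KS)
  →3  I

Term B:
  start: I(II)
  →1  II
  →2  I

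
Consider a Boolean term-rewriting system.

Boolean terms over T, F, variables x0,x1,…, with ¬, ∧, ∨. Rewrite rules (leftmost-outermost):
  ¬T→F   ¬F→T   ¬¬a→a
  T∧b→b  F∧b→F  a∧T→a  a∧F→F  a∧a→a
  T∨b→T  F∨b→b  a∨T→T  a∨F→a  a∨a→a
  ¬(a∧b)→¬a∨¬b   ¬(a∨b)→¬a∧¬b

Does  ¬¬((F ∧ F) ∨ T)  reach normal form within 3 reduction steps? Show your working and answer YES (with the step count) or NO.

  start: ¬¬((F ∧ F) ∨ T)
  step 1: (F ∧ F) ∨ T
  step 2: T

Answer: YES — reaches normal form T in 2 ≤ 3 steps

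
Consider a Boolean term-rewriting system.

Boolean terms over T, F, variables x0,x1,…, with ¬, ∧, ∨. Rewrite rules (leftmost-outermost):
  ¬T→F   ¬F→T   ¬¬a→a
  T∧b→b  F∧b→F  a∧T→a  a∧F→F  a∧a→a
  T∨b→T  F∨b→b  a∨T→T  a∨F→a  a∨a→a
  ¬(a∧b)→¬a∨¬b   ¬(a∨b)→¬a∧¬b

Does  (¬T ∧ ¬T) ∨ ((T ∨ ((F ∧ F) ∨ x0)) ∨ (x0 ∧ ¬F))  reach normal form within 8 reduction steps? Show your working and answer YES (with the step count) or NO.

Answer: YES — reaches normal form T in 5 ≤ 8 steps

Working:
  start: (¬T ∧ ¬T) ∨ ((T ∨ ((F ∧ F) ∨ x0)) ∨ (x0 ∧ ¬F))
  →1  ¬T ∨ ((T ∨ ((F ∧ F) ∨ x0)) ∨ (x0 ∧ ¬F))
  →2  F ∨ ((T ∨ ((F ∧ F) ∨ x0)) ∨ (x0 ∧ ¬F))
  →3  (T ∨ ((F ∧ F) ∨ x0)) ∨ (x0 ∧ ¬F)
  →4  T ∨ (x0 ∧ ¬F)
  →5  T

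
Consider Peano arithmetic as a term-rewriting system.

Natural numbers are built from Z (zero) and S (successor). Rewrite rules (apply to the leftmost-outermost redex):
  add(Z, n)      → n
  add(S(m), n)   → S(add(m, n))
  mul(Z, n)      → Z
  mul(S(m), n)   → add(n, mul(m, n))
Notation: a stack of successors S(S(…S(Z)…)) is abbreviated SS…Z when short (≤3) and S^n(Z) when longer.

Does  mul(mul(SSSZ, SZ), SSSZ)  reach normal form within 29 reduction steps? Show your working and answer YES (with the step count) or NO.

Answer: YES — reaches normal form S^9(Z) in 26 ≤ 29 steps

Derivation:
  start: mul(mul(SSSZ, SZ), SSSZ)
  [1] mul(add(SZ, mul(SSZ, SZ)), SSSZ)
  [2] mul(S(add(Z, mul(SSZ, SZ))), SSSZ)
  [3] add(SSSZ, mul(add(Z, mul(SSZ, SZ)), SSSZ))
  [4] S(add(SSZ, mul(add(Z, mul(SSZ, SZ)), SSSZ)))
  [5] S(S(add(SZ, mul(add(Z, mul(SSZ, SZ)), SSSZ))))
  [6] S(S(S(add(Z, mul(add(Z, mul(SSZ, SZ)), SSSZ)))))
  [7] S(S(S(mul(add(Z, mul(SSZ, SZ)), SSSZ))))
  [8] S(S(S(mul(mul(SSZ, SZ), SSSZ))))
  [9] S(S(S(mul(add(SZ, mul(SZ, SZ)), SSSZ))))
  [10] S(S(S(mul(S(add(Z, mul(SZ, SZ))), SSSZ))))
  [11] S(S(S(add(SSSZ, mul(add(Z, mul(SZ, SZ)), SSSZ)))))
  [12] S(S(S(S(add(SSZ, mul(add(Z, mul(SZ, SZ)), SSSZ))))))
  [13] S(S(S(S(S(add(SZ, mul(add(Z, mul(SZ, SZ)), SSSZ)))))))
  [14] S(S(S(S(S(S(add(Z, mul(add(Z, mul(SZ, SZ)), SSSZ))))))))
  [15] S(S(S(S(S(S(mul(add(Z, mul(SZ, SZ)), SSSZ)))))))
  [16] S(S(S(S(S(S(mul(mul(SZ, SZ), SSSZ)))))))
  [17] S(S(S(S(S(S(mul(add(SZ, mul(Z, SZ)), SSSZ)))))))
  [18] S(S(S(S(S(S(mul(S(add(Z, mul(Z, SZ))), SSSZ)))))))
  [19] S(S(S(S(S(S(add(SSSZ, mul(add(Z, mul(Z, SZ)), SSSZ))))))))
  [20] S(S(S(S(S(S(S(add(SSZ, mul(add(Z, mul(Z, SZ)), SSSZ)))))))))
  [21] S(S(S(S(S(S(S(S(add(SZ, mul(add(Z, mul(Z, SZ)), SSSZ))))))))))
  [22] S(S(S(S(S(S(S(S(S(add(Z, mul(add(Z, mul(Z, SZ)), SSSZ)))))))))))
  [23] S(S(S(S(S(S(S(S(S(mul(add(Z, mul(Z, SZ)), SSSZ))))))))))
  [24] S(S(S(S(S(S(S(S(S(mul(mul(Z, SZ), SSSZ))))))))))
  [25] S(S(S(S(S(S(S(S(S(mul(Z, SSSZ))))))))))
  [26] S^9(Z)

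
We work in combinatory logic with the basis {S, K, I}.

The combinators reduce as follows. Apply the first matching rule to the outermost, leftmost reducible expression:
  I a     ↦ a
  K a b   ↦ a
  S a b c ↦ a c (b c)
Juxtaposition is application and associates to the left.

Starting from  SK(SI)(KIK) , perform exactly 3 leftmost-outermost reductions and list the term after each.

Answer: after 3 steps: I

Working:
  start: SK(SI)(KIK)
  step 1: K(KIK)(SI(KIK))
  step 2: KIK
  step 3: I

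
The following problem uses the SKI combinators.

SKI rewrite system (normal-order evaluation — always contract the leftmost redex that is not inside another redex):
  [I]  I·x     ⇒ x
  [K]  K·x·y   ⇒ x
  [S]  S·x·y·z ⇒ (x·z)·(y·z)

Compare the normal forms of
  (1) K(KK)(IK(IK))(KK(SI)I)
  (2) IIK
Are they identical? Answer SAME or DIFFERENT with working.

Answer: SAME — A ⇓ K, B ⇓ K

Reduction:
Term A:
  start: K(KK)(IK(IK))(KK(SI)I)
  →1  KK(KK(SI)I)
  →2  K

Term B:
  start: IIK
  →1  IK
  →2  K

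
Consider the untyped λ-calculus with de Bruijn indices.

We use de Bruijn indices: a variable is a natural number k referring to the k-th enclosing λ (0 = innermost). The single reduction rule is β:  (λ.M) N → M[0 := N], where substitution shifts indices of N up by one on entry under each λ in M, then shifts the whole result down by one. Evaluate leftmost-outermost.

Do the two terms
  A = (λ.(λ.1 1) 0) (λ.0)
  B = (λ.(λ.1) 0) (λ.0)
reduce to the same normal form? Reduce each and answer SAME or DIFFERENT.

Answer: SAME — A ⇓ λ.0, B ⇓ λ.0

Working:
Term A:
  start: (λ.(λ.1 1) 0) (λ.0)
  [1] (λ.(λ.0) (λ.0)) (λ.0)
  [2] (λ.0) (λ.0)
  [3] λ.0

Term B:
  start: (λ.(λ.1) 0) (λ.0)
  [1] (λ.λ.0) (λ.0)
  [2] λ.0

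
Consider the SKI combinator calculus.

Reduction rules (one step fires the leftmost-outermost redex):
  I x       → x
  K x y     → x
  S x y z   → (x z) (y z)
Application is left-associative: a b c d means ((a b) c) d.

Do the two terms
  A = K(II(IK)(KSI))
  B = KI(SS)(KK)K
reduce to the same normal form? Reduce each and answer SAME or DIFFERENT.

Answer: DIFFERENT — A ⇓ K(KS), B ⇓ K

Derivation:
Term A:
  start: K(II(IK)(KSI))
  step 1: K(I(IK)(KSI))
  step 2: K(IK(KSI))
  step 3: K(K(KSI))
  step 4: K(KS)

Term B:
  start: KI(SS)(KK)K
  step 1: I(KK)K
  step 2: KKK
  step 3: K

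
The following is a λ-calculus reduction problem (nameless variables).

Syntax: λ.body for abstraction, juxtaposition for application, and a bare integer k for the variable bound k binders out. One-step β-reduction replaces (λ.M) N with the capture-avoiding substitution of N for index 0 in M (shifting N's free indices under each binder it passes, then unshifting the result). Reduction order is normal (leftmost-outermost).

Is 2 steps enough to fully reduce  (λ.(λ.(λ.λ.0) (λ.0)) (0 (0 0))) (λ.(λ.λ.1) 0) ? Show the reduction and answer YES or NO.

  start: (λ.(λ.(λ.λ.0) (λ.0)) (0 (0 0))) (λ.(λ.λ.1) 0)
  →1  (λ.(λ.λ.0) (λ.0)) ((λ.(λ.λ.1) 0) ((λ.(λ.λ.1) 0) (λ.(λ.λ.1) 0)))
  →2  (λ.λ.0) (λ.0)

Answer: NO — after 2 steps the term is (λ.λ.0) (λ.0), not yet normal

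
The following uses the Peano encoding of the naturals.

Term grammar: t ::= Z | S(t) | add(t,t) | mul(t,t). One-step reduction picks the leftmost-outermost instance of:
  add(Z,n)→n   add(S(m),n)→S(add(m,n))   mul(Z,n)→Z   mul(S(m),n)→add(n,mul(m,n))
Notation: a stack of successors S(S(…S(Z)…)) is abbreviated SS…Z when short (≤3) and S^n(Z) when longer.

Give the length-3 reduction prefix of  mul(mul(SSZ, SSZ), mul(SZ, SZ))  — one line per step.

  start: mul(mul(SSZ, SSZ), mul(SZ, SZ))
  [1] mul(add(SSZ, mul(SZ, SSZ)), mul(SZ, SZ))
  [2] mul(S(add(SZ, mul(SZ, SSZ))), mul(SZ, SZ))
  [3] add(mul(SZ, SZ), mul(add(SZ, mul(SZ, SSZ)), mul(SZ, SZ)))

Answer: after 3 steps: add(mul(SZ, SZ), mul(add(SZ, mul(SZ, SSZ)), mul(SZ, SZ)))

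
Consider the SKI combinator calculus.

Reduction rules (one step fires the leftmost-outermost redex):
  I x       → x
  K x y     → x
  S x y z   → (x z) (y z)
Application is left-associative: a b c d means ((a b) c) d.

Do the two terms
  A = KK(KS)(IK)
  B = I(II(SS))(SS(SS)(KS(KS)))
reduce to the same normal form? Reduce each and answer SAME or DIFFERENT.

Term A:
  start: KK(KS)(IK)
  step 1: K(IK)
  step 2: KK

Term B:
  start: I(II(SS))(SS(SS)(KS(KS)))
  step 1: II(SS)(SS(SS)(KS(KS)))
  step 2: I(SS)(SS(SS)(KS(KS)))
  step 3: SS(SS(SS)(KS(KS)))
  step 4: SS(S(KS(KS))(SS(KS(KS))))
  step 5: SS(SS(SS(KS(KS))))
  step 6: SS(SS(SSS))

Answer: DIFFERENT — A ⇓ KK, B ⇓ SS(SS(SSS))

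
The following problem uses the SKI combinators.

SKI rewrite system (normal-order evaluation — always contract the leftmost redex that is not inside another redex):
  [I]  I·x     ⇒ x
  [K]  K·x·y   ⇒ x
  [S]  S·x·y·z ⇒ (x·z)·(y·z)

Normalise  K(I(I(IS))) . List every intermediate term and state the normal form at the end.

Answer: normal form = KS  (in 3 steps)

Reduction:
  start: K(I(I(IS)))
  step 1: K(I(IS))
  step 2: K(IS)
  step 3: KS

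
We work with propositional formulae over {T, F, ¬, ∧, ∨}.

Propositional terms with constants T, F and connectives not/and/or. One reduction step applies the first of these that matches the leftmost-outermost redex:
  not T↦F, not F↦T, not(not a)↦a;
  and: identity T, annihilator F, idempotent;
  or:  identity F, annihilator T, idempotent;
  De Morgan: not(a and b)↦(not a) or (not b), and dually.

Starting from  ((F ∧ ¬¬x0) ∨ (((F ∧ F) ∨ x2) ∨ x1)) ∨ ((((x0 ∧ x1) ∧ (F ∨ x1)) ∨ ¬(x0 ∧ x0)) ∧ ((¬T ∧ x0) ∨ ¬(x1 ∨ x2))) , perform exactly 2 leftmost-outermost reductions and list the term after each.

  start: ((F ∧ ¬¬x0) ∨ (((F ∧ F) ∨ x2) ∨ x1)) ∨ ((((x0 ∧ x1) ∧ (F ∨ x1)) ∨ ¬(x0 ∧ x0)) ∧ ((¬T ∧ x0) ∨ ¬(x1 ∨ x2)))
  [1] (F ∨ (((F ∧ F) ∨ x2) ∨ x1)) ∨ ((((x0 ∧ x1) ∧ (F ∨ x1)) ∨ ¬(x0 ∧ x0)) ∧ ((¬T ∧ x0) ∨ ¬(x1 ∨ x2)))
  [2] (((F ∧ F) ∨ x2) ∨ x1) ∨ ((((x0 ∧ x1) ∧ (F ∨ x1)) ∨ ¬(x0 ∧ x0)) ∧ ((¬T ∧ x0) ∨ ¬(x1 ∨ x2)))

Answer: after 2 steps: (((F ∧ F) ∨ x2) ∨ x1) ∨ ((((x0 ∧ x1) ∧ (F ∨ x1)) ∨ ¬(x0 ∧ x0)) ∧ ((¬T ∧ x0) ∨ ¬(x1 ∨ x2)))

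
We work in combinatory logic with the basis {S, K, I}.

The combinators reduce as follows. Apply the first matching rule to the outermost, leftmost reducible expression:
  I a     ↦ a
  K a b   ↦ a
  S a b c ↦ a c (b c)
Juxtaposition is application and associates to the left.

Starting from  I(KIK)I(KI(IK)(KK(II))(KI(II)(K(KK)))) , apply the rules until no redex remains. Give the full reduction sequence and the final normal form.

Answer: normal form = K(K(KK))  (in 9 steps)

Working:
  start: I(KIK)I(KI(IK)(KK(II))(KI(II)(K(KK))))
  →1  KIKI(KI(IK)(KK(II))(KI(II)(K(KK))))
  →2  II(KI(IK)(KK(II))(KI(II)(K(KK))))
  →3  I(KI(IK)(KK(II))(KI(II)(K(KK))))
  →4  KI(IK)(KK(II))(KI(II)(K(KK)))
  →5  I(KK(II))(KI(II)(K(KK)))
  →6  KK(II)(KI(II)(K(KK)))
  →7  K(KI(II)(K(KK)))
  →8  K(I(K(KK)))
  →9  K(K(KK))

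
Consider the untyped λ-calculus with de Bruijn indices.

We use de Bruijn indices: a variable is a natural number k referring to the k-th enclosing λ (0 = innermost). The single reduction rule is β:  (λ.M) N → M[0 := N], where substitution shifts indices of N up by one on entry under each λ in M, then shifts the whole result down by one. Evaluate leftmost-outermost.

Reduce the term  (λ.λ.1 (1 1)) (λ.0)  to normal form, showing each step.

  start: (λ.λ.1 (1 1)) (λ.0)
  →1  λ.(λ.0) ((λ.0) (λ.0))
  →2  λ.(λ.0) (λ.0)
  →3  λ.λ.0

Answer: normal form = λ.λ.0  (in 3 steps)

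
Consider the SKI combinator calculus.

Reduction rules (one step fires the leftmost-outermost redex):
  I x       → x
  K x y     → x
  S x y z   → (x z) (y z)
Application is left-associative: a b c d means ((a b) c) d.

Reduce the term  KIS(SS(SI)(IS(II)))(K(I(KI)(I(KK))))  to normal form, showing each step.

Answer: normal form = I  (in 17 steps)

Working:
  start: KIS(SS(SI)(IS(II)))(K(I(KI)(I(KK))))
  [1] I(SS(SI)(IS(II)))(K(I(KI)(I(KK))))
  [2] SS(SI)(IS(II))(K(I(KI)(I(KK))))
  [3] S(IS(II))(SI(IS(II)))(K(I(KI)(I(KK))))
  [4] IS(II)(K(I(KI)(I(KK))))(SI(IS(II))(K(I(KI)(I(KK)))))
  [5] S(II)(K(I(KI)(I(KK))))(SI(IS(II))(K(I(KI)(I(KK)))))
  [6] II(SI(IS(II))(K(I(KI)(I(KK)))))(K(I(KI)(I(KK)))(SI(IS(II))(K(I(KI)(I(KK))))))
  [7] I(SI(IS(II))(K(I(KI)(I(KK)))))(K(I(KI)(I(KK)))(SI(IS(II))(K(I(KI)(I(KK))))))
  [8] SI(IS(II))(K(I(KI)(I(KK))))(K(I(KI)(I(KK)))(SI(IS(II))(K(I(KI)(I(KK))))))
  [9] I(K(I(KI)(I(KK))))(IS(II)(K(I(KI)(I(KK)))))(K(I(KI)(I(KK)))(SI(IS(II))(K(I(KI)(I(KK))))))
  [10] K(I(KI)(I(KK)))(IS(II)(K(I(KI)(I(KK)))))(K(I(KI)(I(KK)))(SI(IS(II))(K(I(KI)(I(KK))))))
  [11] I(KI)(I(KK))(K(I(KI)(I(KK)))(SI(IS(II))(K(I(KI)(I(KK))))))
  [12] KI(I(KK))(K(I(KI)(I(KK)))(SI(IS(II))(K(I(KI)(I(KK))))))
  [13] I(K(I(KI)(I(KK)))(SI(IS(II))(K(I(KI)(I(KK))))))
  [14] K(I(KI)(I(KK)))(SI(IS(II))(K(I(KI)(I(KK)))))
  [15] I(KI)(I(KK))
  [16] KI(I(KK))
  [17] I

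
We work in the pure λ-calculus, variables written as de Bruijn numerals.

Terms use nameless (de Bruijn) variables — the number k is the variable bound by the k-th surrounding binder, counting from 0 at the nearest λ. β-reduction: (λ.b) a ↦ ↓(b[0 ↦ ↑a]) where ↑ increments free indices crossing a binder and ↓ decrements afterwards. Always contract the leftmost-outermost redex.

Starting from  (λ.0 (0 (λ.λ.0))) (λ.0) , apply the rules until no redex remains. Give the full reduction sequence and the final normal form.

  start: (λ.0 (0 (λ.λ.0))) (λ.0)
  →1  (λ.0) ((λ.0) (λ.λ.0))
  →2  (λ.0) (λ.λ.0)
  →3  λ.λ.0

Answer: normal form = λ.λ.0  (in 3 steps)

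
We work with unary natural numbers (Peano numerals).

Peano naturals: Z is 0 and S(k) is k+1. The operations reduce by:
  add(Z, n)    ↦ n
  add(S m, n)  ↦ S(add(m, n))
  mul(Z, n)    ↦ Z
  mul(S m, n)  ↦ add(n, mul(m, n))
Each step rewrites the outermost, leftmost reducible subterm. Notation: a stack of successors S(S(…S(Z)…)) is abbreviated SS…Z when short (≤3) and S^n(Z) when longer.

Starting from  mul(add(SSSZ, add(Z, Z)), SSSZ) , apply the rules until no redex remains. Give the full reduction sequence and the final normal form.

  start: mul(add(SSSZ, add(Z, Z)), SSSZ)
  [1] mul(S(add(SSZ, add(Z, Z))), SSSZ)
  [2] add(SSSZ, mul(add(SSZ, add(Z, Z)), SSSZ))
  [3] S(add(SSZ, mul(add(SSZ, add(Z, Z)), SSSZ)))
  [4] S(S(add(SZ, mul(add(SSZ, add(Z, Z)), SSSZ))))
  [5] S(S(S(add(Z, mul(add(SSZ, add(Z, Z)), SSSZ)))))
  [6] S(S(S(mul(add(SSZ, add(Z, Z)), SSSZ))))
  [7] S(S(S(mul(S(add(SZ, add(Z, Z))), SSSZ))))
  [8] S(S(S(add(SSSZ, mul(add(SZ, add(Z, Z)), SSSZ)))))
  [9] S(S(S(S(add(SSZ, mul(add(SZ, add(Z, Z)), SSSZ))))))
  [10] S(S(S(S(S(add(SZ, mul(add(SZ, add(Z, Z)), SSSZ)))))))
  [11] S(S(S(S(S(S(add(Z, mul(add(SZ, add(Z, Z)), SSSZ))))))))
  [12] S(S(S(S(S(S(mul(add(SZ, add(Z, Z)), SSSZ)))))))
  [13] S(S(S(S(S(S(mul(S(add(Z, add(Z, Z))), SSSZ)))))))
  [14] S(S(S(S(S(S(add(SSSZ, mul(add(Z, add(Z, Z)), SSSZ))))))))
  [15] S(S(S(S(S(S(S(add(SSZ, mul(add(Z, add(Z, Z)), SSSZ)))))))))
  [16] S(S(S(S(S(S(S(S(add(SZ, mul(add(Z, add(Z, Z)), SSSZ))))))))))
  [17] S(S(S(S(S(S(S(S(S(add(Z, mul(add(Z, add(Z, Z)), SSSZ)))))))))))
  [18] S(S(S(S(S(S(S(S(S(mul(add(Z, add(Z, Z)), SSSZ))))))))))
  [19] S(S(S(S(S(S(S(S(S(mul(add(Z, Z), SSSZ))))))))))
  [20] S(S(S(S(S(S(S(S(S(mul(Z, SSSZ))))))))))
  [21] S^9(Z)

Answer: normal form = S^9(Z)  (in 21 steps)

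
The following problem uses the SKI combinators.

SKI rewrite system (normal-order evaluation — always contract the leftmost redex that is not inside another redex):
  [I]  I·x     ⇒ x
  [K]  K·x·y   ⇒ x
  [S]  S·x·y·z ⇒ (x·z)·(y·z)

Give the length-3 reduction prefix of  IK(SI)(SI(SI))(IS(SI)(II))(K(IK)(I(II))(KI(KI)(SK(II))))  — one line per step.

  start: IK(SI)(SI(SI))(IS(SI)(II))(K(IK)(I(II))(KI(KI)(SK(II))))
  [1] K(SI)(SI(SI))(IS(SI)(II))(K(IK)(I(II))(KI(KI)(SK(II))))
  [2] SI(IS(SI)(II))(K(IK)(I(II))(KI(KI)(SK(II))))
  [3] I(K(IK)(I(II))(KI(KI)(SK(II))))(IS(SI)(II)(K(IK)(I(II))(KI(KI)(SK(II)))))

Answer: after 3 steps: I(K(IK)(I(II))(KI(KI)(SK(II))))(IS(SI)(II)(K(IK)(I(II))(KI(KI)(SK(II)))))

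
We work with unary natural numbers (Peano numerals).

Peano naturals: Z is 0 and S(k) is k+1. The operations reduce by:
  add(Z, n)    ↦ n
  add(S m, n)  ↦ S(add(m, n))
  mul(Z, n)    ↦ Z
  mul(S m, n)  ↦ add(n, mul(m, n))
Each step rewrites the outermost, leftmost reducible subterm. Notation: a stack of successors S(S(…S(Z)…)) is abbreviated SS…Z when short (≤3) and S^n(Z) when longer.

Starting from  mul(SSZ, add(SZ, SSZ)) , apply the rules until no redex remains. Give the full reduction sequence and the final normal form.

  start: mul(SSZ, add(SZ, SSZ))
  step 1: add(add(SZ, SSZ), mul(SZ, add(SZ, SSZ)))
  step 2: add(S(add(Z, SSZ)), mul(SZ, add(SZ, SSZ)))
  step 3: S(add(add(Z, SSZ), mul(SZ, add(SZ, SSZ))))
  step 4: S(add(SSZ, mul(SZ, add(SZ, SSZ))))
  step 5: S(S(add(SZ, mul(SZ, add(SZ, SSZ)))))
  step 6: S(S(S(add(Z, mul(SZ, add(SZ, SSZ))))))
  step 7: S(S(S(mul(SZ, add(SZ, SSZ)))))
  step 8: S(S(S(add(add(SZ, SSZ), mul(Z, add(SZ, SSZ))))))
  step 9: S(S(S(add(S(add(Z, SSZ)), mul(Z, add(SZ, SSZ))))))
  step 10: S(S(S(S(add(add(Z, SSZ), mul(Z, add(SZ, SSZ)))))))
  step 11: S(S(S(S(add(SSZ, mul(Z, add(SZ, SSZ)))))))
  step 12: S(S(S(S(S(add(SZ, mul(Z, add(SZ, SSZ))))))))
  step 13: S(S(S(S(S(S(add(Z, mul(Z, add(SZ, SSZ)))))))))
  step 14: S(S(S(S(S(S(mul(Z, add(SZ, SSZ))))))))
  step 15: S^6(Z)

Answer: normal form = S^6(Z)  (in 15 steps)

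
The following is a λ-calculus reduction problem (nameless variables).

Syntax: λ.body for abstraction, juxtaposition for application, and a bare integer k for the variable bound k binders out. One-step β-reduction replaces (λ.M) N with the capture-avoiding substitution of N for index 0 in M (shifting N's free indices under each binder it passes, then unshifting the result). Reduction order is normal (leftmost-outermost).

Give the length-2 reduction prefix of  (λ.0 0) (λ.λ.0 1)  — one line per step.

Answer: after 2 steps: λ.0 (λ.λ.0 1)

Derivation:
  start: (λ.0 0) (λ.λ.0 1)
  step 1: (λ.λ.0 1) (λ.λ.0 1)
  step 2: λ.0 (λ.λ.0 1)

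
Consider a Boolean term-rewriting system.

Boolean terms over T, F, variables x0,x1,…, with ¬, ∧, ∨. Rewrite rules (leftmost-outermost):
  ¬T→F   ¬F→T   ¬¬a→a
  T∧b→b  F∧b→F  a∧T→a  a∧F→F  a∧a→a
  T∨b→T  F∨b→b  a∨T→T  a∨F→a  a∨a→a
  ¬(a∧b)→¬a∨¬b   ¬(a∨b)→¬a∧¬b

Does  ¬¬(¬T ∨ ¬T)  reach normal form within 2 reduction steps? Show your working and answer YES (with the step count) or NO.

  start: ¬¬(¬T ∨ ¬T)
  [1] ¬T ∨ ¬T
  [2] ¬T

Answer: NO — after 2 steps the term is ¬T, not yet normal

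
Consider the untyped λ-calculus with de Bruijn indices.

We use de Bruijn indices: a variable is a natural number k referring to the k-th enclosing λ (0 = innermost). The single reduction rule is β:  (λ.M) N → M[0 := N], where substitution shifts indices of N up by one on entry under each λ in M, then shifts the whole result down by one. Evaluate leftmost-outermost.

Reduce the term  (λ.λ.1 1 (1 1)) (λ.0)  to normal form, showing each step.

  start: (λ.λ.1 1 (1 1)) (λ.0)
  →1  λ.(λ.0) (λ.0) ((λ.0) (λ.0))
  →2  λ.(λ.0) ((λ.0) (λ.0))
  →3  λ.(λ.0) (λ.0)
  →4  λ.λ.0

Answer: normal form = λ.λ.0  (in 4 steps)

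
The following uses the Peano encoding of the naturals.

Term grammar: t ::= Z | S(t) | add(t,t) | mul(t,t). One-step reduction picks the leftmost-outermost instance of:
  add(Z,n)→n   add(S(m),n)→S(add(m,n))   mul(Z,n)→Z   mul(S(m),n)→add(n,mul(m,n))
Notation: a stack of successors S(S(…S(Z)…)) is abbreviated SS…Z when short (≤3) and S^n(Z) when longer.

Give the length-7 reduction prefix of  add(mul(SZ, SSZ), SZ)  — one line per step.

Answer: after 7 steps: S(S(add(Z, SZ)))

Derivation:
  start: add(mul(SZ, SSZ), SZ)
  step 1: add(add(SSZ, mul(Z, SSZ)), SZ)
  step 2: add(S(add(SZ, mul(Z, SSZ))), SZ)
  step 3: S(add(add(SZ, mul(Z, SSZ)), SZ))
  step 4: S(add(S(add(Z, mul(Z, SSZ))), SZ))
  step 5: S(S(add(add(Z, mul(Z, SSZ)), SZ)))
  step 6: S(S(add(mul(Z, SSZ), SZ)))
  step 7: S(S(add(Z, SZ)))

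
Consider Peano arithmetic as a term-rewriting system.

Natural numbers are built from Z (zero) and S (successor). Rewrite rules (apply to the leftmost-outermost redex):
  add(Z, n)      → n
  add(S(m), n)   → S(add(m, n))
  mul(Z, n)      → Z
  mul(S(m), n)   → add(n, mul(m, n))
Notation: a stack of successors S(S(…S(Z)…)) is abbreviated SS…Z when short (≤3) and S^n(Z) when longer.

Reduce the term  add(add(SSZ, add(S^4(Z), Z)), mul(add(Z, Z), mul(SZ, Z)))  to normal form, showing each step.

Answer: normal form = S^6(Z)  (in 17 steps)

Reduction:
  start: add(add(SSZ, add(S^4(Z), Z)), mul(add(Z, Z), mul(SZ, Z)))
  step 1: add(S(add(SZ, add(S^4(Z), Z))), mul(add(Z, Z), mul(SZ, Z)))
  step 2: S(add(add(SZ, add(S^4(Z), Z)), mul(add(Z, Z), mul(SZ, Z))))
  step 3: S(add(S(add(Z, add(S^4(Z), Z))), mul(add(Z, Z), mul(SZ, Z))))
  step 4: S(S(add(add(Z, add(S^4(Z), Z)), mul(add(Z, Z), mul(SZ, Z)))))
  step 5: S(S(add(add(S^4(Z), Z), mul(add(Z, Z), mul(SZ, Z)))))
  step 6: S(S(add(S(add(SSSZ, Z)), mul(add(Z, Z), mul(SZ, Z)))))
  step 7: S(S(S(add(add(SSSZ, Z), mul(add(Z, Z), mul(SZ, Z))))))
  step 8: S(S(S(add(S(add(SSZ, Z)), mul(add(Z, Z), mul(SZ, Z))))))
  step 9: S(S(S(S(add(add(SSZ, Z), mul(add(Z, Z), mul(SZ, Z)))))))
  step 10: S(S(S(S(add(S(add(SZ, Z)), mul(add(Z, Z), mul(SZ, Z)))))))
  step 11: S(S(S(S(S(add(add(SZ, Z), mul(add(Z, Z), mul(SZ, Z))))))))
  step 12: S(S(S(S(S(add(S(add(Z, Z)), mul(add(Z, Z), mul(SZ, Z))))))))
  step 13: S(S(S(S(S(S(add(add(Z, Z), mul(add(Z, Z), mul(SZ, Z)))))))))
  step 14: S(S(S(S(S(S(add(Z, mul(add(Z, Z), mul(SZ, Z)))))))))
  step 15: S(S(S(S(S(S(mul(add(Z, Z), mul(SZ, Z))))))))
  step 16: S(S(S(S(S(S(mul(Z, mul(SZ, Z))))))))
  step 17: S^6(Z)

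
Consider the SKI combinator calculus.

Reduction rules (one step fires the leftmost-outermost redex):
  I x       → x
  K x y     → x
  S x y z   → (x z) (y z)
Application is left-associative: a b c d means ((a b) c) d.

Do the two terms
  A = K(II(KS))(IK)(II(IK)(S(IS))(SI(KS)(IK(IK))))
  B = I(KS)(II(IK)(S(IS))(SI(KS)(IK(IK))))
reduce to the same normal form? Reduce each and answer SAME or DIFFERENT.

Term A:
  start: K(II(KS))(IK)(II(IK)(S(IS))(SI(KS)(IK(IK))))
  →1  II(KS)(II(IK)(S(IS))(SI(KS)(IK(IK))))
  →2  I(KS)(II(IK)(S(IS))(SI(KS)(IK(IK))))
  →3  KS(II(IK)(S(IS))(SI(KS)(IK(IK))))
  →4  S

Term B:
  start: I(KS)(II(IK)(S(IS))(SI(KS)(IK(IK))))
  →1  KS(II(IK)(S(IS))(SI(KS)(IK(IK))))
  →2  S

Answer: SAME — A ⇓ S, B ⇓ S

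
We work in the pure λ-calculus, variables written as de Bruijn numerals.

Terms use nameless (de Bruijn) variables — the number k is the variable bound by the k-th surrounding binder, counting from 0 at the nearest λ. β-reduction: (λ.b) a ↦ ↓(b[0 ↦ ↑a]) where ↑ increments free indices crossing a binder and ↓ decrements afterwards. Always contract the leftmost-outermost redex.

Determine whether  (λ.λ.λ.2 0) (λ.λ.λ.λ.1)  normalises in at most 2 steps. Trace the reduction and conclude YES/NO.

  start: (λ.λ.λ.2 0) (λ.λ.λ.λ.1)
  [1] λ.λ.(λ.λ.λ.λ.1) 0
  [2] λ.λ.λ.λ.λ.1

Answer: YES — reaches normal form λ.λ.λ.λ.λ.1 in 2 ≤ 2 steps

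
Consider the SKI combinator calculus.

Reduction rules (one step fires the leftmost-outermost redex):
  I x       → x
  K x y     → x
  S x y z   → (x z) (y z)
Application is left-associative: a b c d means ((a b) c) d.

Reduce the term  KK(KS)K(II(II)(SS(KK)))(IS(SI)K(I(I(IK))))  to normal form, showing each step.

  start: KK(KS)K(II(II)(SS(KK)))(IS(SI)K(I(I(IK))))
  [1] KK(II(II)(SS(KK)))(IS(SI)K(I(I(IK))))
  [2] K(IS(SI)K(I(I(IK))))
  [3] K(S(SI)K(I(I(IK))))
  [4] K(SI(I(I(IK)))(K(I(I(IK)))))
  [5] K(I(K(I(I(IK))))(I(I(IK))(K(I(I(IK))))))
  [6] K(K(I(I(IK)))(I(I(IK))(K(I(I(IK))))))
  [7] K(I(I(IK)))
  [8] K(I(IK))
  [9] K(IK)
  [10] KK

Answer: normal form = KK  (in 10 steps)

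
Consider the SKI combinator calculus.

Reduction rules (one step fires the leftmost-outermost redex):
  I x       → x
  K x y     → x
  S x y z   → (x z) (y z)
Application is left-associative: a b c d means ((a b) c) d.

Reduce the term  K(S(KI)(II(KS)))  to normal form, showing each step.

  start: K(S(KI)(II(KS)))
  [1] K(S(KI)(I(KS)))
  [2] K(S(KI)(KS))

Answer: normal form = K(S(KI)(KS))  (in 2 steps)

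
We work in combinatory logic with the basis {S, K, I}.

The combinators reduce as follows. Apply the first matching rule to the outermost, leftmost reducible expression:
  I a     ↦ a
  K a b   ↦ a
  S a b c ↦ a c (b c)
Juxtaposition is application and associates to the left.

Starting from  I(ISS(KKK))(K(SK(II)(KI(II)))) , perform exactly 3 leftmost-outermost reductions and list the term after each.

  start: I(ISS(KKK))(K(SK(II)(KI(II))))
  [1] ISS(KKK)(K(SK(II)(KI(II))))
  [2] SS(KKK)(K(SK(II)(KI(II))))
  [3] S(K(SK(II)(KI(II))))(KKK(K(SK(II)(KI(II)))))

Answer: after 3 steps: S(K(SK(II)(KI(II))))(KKK(K(SK(II)(KI(II)))))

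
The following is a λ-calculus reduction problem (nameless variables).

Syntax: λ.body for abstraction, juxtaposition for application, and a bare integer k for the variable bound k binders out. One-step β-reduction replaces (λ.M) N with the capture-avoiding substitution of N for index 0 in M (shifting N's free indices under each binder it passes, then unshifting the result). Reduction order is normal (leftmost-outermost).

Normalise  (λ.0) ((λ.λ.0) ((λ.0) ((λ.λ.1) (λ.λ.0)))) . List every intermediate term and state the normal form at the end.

  start: (λ.0) ((λ.λ.0) ((λ.0) ((λ.λ.1) (λ.λ.0))))
  [1] (λ.λ.0) ((λ.0) ((λ.λ.1) (λ.λ.0)))
  [2] λ.0

Answer: normal form = λ.0  (in 2 steps)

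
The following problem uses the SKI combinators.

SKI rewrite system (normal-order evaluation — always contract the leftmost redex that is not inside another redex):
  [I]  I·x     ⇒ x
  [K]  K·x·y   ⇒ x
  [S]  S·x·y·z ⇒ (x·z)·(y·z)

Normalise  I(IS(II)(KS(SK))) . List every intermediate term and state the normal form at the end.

Answer: normal form = SIS  (in 4 steps)

Derivation:
  start: I(IS(II)(KS(SK)))
  step 1: IS(II)(KS(SK))
  step 2: S(II)(KS(SK))
  step 3: SI(KS(SK))
  step 4: SIS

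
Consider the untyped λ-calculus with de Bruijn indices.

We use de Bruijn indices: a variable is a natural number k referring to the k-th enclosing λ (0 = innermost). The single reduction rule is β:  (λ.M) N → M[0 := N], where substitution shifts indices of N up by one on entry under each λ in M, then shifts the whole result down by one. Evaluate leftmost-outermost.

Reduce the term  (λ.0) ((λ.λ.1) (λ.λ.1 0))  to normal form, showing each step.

  start: (λ.0) ((λ.λ.1) (λ.λ.1 0))
  step 1: (λ.λ.1) (λ.λ.1 0)
  step 2: λ.λ.λ.1 0

Answer: normal form = λ.λ.λ.1 0  (in 2 steps)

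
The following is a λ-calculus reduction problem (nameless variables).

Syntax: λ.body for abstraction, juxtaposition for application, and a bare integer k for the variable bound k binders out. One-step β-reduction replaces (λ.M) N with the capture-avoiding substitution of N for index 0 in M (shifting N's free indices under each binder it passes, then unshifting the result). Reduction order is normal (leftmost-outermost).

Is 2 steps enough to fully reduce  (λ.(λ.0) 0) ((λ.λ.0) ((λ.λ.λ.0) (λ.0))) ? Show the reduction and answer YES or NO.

Answer: NO — after 2 steps the term is (λ.λ.0) ((λ.λ.λ.0) (λ.0)), not yet normal

Derivation:
  start: (λ.(λ.0) 0) ((λ.λ.0) ((λ.λ.λ.0) (λ.0)))
  step 1: (λ.0) ((λ.λ.0) ((λ.λ.λ.0) (λ.0)))
  step 2: (λ.λ.0) ((λ.λ.λ.0) (λ.0))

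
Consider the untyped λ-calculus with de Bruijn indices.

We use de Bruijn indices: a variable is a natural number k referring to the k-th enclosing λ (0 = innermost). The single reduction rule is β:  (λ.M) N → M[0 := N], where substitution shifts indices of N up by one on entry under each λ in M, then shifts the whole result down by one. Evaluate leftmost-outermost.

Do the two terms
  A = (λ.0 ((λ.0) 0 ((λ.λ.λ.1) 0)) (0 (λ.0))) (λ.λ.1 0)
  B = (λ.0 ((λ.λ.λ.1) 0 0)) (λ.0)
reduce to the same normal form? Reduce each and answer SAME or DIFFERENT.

Term A:
  start: (λ.0 ((λ.0) 0 ((λ.λ.λ.1) 0)) (0 (λ.0))) (λ.λ.1 0)
  step 1: (λ.λ.1 0) ((λ.0) (λ.λ.1 0) ((λ.λ.λ.1) (λ.λ.1 0))) ((λ.λ.1 0) (λ.0))
  step 2: (λ.(λ.0) (λ.λ.1 0) ((λ.λ.λ.1) (λ.λ.1 0)) 0) ((λ.λ.1 0) (λ.0))
  step 3: (λ.0) (λ.λ.1 0) ((λ.λ.λ.1) (λ.λ.1 0)) ((λ.λ.1 0) (λ.0))
  step 4: (λ.λ.1 0) ((λ.λ.λ.1) (λ.λ.1 0)) ((λ.λ.1 0) (λ.0))
  step 5: (λ.(λ.λ.λ.1) (λ.λ.1 0) 0) ((λ.λ.1 0) (λ.0))
  step 6: (λ.λ.λ.1) (λ.λ.1 0) ((λ.λ.1 0) (λ.0))
  step 7: (λ.λ.1) ((λ.λ.1 0) (λ.0))
  step 8: λ.(λ.λ.1 0) (λ.0)
  step 9: λ.λ.(λ.0) 0
  step 10: λ.λ.0

Term B:
  start: (λ.0 ((λ.λ.λ.1) 0 0)) (λ.0)
  step 1: (λ.0) ((λ.λ.λ.1) (λ.0) (λ.0))
  step 2: (λ.λ.λ.1) (λ.0) (λ.0)
  step 3: (λ.λ.1) (λ.0)
  step 4: λ.λ.0

Answer: SAME — A ⇓ λ.λ.0, B ⇓ λ.λ.0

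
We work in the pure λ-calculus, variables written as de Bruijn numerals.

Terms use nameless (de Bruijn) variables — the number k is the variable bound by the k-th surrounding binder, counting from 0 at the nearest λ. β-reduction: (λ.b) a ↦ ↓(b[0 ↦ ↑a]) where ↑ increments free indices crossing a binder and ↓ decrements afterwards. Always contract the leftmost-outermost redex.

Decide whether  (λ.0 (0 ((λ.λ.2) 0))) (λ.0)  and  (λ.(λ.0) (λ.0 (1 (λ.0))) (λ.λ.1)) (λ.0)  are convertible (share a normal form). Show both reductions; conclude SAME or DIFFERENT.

Term A:
  start: (λ.0 (0 ((λ.λ.2) 0))) (λ.0)
  →1  (λ.0) ((λ.0) ((λ.λ.λ.0) (λ.0)))
  →2  (λ.0) ((λ.λ.λ.0) (λ.0))
  →3  (λ.λ.λ.0) (λ.0)
  →4  λ.λ.0

Term B:
  start: (λ.(λ.0) (λ.0 (1 (λ.0))) (λ.λ.1)) (λ.0)
  →1  (λ.0) (λ.0 ((λ.0) (λ.0))) (λ.λ.1)
  →2  (λ.0 ((λ.0) (λ.0))) (λ.λ.1)
  →3  (λ.λ.1) ((λ.0) (λ.0))
  →4  λ.(λ.0) (λ.0)
  →5  λ.λ.0

Answer: SAME — A ⇓ λ.λ.0, B ⇓ λ.λ.0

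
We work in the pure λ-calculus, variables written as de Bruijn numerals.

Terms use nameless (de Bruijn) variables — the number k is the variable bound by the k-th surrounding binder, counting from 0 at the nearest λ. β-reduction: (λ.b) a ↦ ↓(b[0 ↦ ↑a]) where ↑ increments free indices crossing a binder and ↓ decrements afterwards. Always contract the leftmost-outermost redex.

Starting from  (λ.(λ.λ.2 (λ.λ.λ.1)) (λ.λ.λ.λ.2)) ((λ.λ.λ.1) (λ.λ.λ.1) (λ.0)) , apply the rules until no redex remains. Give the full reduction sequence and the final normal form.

  start: (λ.(λ.λ.2 (λ.λ.λ.1)) (λ.λ.λ.λ.2)) ((λ.λ.λ.1) (λ.λ.λ.1) (λ.0))
  →1  (λ.λ.(λ.λ.λ.1) (λ.λ.λ.1) (λ.0) (λ.λ.λ.1)) (λ.λ.λ.λ.2)
  →2  λ.(λ.λ.λ.1) (λ.λ.λ.1) (λ.0) (λ.λ.λ.1)
  →3  λ.(λ.λ.1) (λ.0) (λ.λ.λ.1)
  →4  λ.(λ.λ.0) (λ.λ.λ.1)
  →5  λ.λ.0

Answer: normal form = λ.λ.0  (in 5 steps)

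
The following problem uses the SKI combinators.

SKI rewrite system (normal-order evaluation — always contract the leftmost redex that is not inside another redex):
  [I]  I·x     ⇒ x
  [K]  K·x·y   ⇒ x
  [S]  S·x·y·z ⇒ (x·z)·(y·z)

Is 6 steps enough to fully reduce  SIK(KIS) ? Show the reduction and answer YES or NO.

  start: SIK(KIS)
  →1  I(KIS)(K(KIS))
  →2  KIS(K(KIS))
  →3  I(K(KIS))
  →4  K(KIS)
  →5  KI

Answer: YES — reaches normal form KI in 5 ≤ 6 steps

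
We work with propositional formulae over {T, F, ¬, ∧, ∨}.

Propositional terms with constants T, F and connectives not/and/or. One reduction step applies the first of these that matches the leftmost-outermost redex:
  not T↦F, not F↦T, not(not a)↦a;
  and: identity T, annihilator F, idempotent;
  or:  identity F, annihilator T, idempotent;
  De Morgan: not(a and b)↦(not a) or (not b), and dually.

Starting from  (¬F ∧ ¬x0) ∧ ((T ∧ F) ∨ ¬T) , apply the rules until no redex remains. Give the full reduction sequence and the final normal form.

Answer: normal form = F  (in 6 steps)

Derivation:
  start: (¬F ∧ ¬x0) ∧ ((T ∧ F) ∨ ¬T)
  step 1: (T ∧ ¬x0) ∧ ((T ∧ F) ∨ ¬T)
  step 2: ¬x0 ∧ ((T ∧ F) ∨ ¬T)
  step 3: ¬x0 ∧ (F ∨ ¬T)
  step 4: ¬x0 ∧ ¬T
  step 5: ¬x0 ∧ F
  step 6: F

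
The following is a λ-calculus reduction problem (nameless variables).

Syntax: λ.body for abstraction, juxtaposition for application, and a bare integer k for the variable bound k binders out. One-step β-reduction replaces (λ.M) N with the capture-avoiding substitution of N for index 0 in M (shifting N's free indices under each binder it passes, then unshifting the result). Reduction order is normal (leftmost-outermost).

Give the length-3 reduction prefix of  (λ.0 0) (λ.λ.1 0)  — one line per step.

Answer: after 3 steps: λ.λ.1 0

Derivation:
  start: (λ.0 0) (λ.λ.1 0)
  [1] (λ.λ.1 0) (λ.λ.1 0)
  [2] λ.(λ.λ.1 0) 0
  [3] λ.λ.1 0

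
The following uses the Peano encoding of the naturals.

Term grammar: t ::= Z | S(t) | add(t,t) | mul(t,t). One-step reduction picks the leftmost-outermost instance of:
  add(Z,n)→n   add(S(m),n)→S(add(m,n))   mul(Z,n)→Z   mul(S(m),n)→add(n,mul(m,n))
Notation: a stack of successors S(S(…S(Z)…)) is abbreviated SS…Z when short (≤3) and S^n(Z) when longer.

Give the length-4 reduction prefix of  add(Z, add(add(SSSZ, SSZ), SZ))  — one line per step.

Answer: after 4 steps: S(add(S(add(SZ, SSZ)), SZ))

Reduction:
  start: add(Z, add(add(SSSZ, SSZ), SZ))
  →1  add(add(SSSZ, SSZ), SZ)
  →2  add(S(add(SSZ, SSZ)), SZ)
  →3  S(add(add(SSZ, SSZ), SZ))
  →4  S(add(S(add(SZ, SSZ)), SZ))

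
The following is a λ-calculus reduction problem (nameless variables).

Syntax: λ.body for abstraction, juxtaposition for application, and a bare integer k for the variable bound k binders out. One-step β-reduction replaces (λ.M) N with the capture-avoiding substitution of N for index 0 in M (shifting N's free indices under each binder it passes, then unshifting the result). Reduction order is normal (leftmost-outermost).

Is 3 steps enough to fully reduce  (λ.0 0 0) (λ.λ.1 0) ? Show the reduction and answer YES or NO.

Answer: NO — after 3 steps the term is (λ.λ.1 0) (λ.λ.1 0), not yet normal

Reduction:
  start: (λ.0 0 0) (λ.λ.1 0)
  →1  (λ.λ.1 0) (λ.λ.1 0) (λ.λ.1 0)
  →2  (λ.(λ.λ.1 0) 0) (λ.λ.1 0)
  →3  (λ.λ.1 0) (λ.λ.1 0)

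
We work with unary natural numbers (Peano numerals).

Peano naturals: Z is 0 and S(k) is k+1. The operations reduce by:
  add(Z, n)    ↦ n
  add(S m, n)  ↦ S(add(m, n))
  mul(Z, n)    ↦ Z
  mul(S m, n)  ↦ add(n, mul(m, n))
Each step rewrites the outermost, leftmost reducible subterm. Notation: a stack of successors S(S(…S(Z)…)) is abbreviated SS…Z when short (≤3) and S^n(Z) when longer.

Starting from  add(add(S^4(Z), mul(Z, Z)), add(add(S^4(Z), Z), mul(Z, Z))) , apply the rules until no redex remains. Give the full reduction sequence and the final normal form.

Answer: normal form = S^8(Z)  (in 22 steps)

Reduction:
  start: add(add(S^4(Z), mul(Z, Z)), add(add(S^4(Z), Z), mul(Z, Z)))
  step 1: add(S(add(SSSZ, mul(Z, Z))), add(add(S^4(Z), Z), mul(Z, Z)))
  step 2: S(add(add(SSSZ, mul(Z, Z)), add(add(S^4(Z), Z), mul(Z, Z))))
  step 3: S(add(S(add(SSZ, mul(Z, Z))), add(add(S^4(Z), Z), mul(Z, Z))))
  step 4: S(S(add(add(SSZ, mul(Z, Z)), add(add(S^4(Z), Z), mul(Z, Z)))))
  step 5: S(S(add(S(add(SZ, mul(Z, Z))), add(add(S^4(Z), Z), mul(Z, Z)))))
  step 6: S(S(S(add(add(SZ, mul(Z, Z)), add(add(S^4(Z), Z), mul(Z, Z))))))
  step 7: S(S(S(add(S(add(Z, mul(Z, Z))), add(add(S^4(Z), Z), mul(Z, Z))))))
  step 8: S(S(S(S(add(add(Z, mul(Z, Z)), add(add(S^4(Z), Z), mul(Z, Z)))))))
  step 9: S(S(S(S(add(mul(Z, Z), add(add(S^4(Z), Z), mul(Z, Z)))))))
  step 10: S(S(S(S(add(Z, add(add(S^4(Z), Z), mul(Z, Z)))))))
  step 11: S(S(S(S(add(add(S^4(Z), Z), mul(Z, Z))))))
  step 12: S(S(S(S(add(S(add(SSSZ, Z)), mul(Z, Z))))))
  step 13: S(S(S(S(S(add(add(SSSZ, Z), mul(Z, Z)))))))
  step 14: S(S(S(S(S(add(S(add(SSZ, Z)), mul(Z, Z)))))))
  step 15: S(S(S(S(S(S(add(add(SSZ, Z), mul(Z, Z))))))))
  step 16: S(S(S(S(S(S(add(S(add(SZ, Z)), mul(Z, Z))))))))
  step 17: S(S(S(S(S(S(S(add(add(SZ, Z), mul(Z, Z)))))))))
  step 18: S(S(S(S(S(S(S(add(S(add(Z, Z)), mul(Z, Z)))))))))
  step 19: S(S(S(S(S(S(S(S(add(add(Z, Z), mul(Z, Z))))))))))
  step 20: S(S(S(S(S(S(S(S(add(Z, mul(Z, Z))))))))))
  step 21: S(S(S(S(S(S(S(S(mul(Z, Z)))))))))
  step 22: S^8(Z)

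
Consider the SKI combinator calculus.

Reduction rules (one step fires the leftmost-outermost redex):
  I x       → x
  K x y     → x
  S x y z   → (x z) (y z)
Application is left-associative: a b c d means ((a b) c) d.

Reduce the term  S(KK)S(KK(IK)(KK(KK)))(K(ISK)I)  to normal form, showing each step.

  start: S(KK)S(KK(IK)(KK(KK)))(K(ISK)I)
  →1  KK(KK(IK)(KK(KK)))(S(KK(IK)(KK(KK))))(K(ISK)I)
  →2  K(S(KK(IK)(KK(KK))))(K(ISK)I)
  →3  S(KK(IK)(KK(KK)))
  →4  S(K(KK(KK)))
  →5  S(KK)

Answer: normal form = S(KK)  (in 5 steps)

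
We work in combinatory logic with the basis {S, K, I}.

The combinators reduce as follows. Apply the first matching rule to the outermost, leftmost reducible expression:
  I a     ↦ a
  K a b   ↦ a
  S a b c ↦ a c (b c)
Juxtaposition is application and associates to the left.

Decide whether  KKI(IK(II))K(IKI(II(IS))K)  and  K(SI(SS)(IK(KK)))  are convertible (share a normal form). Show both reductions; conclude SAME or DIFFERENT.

Answer: DIFFERENT — A ⇓ I, B ⇓ K(KK)

Working:
Term A:
  start: KKI(IK(II))K(IKI(II(IS))K)
  step 1: K(IK(II))K(IKI(II(IS))K)
  step 2: IK(II)(IKI(II(IS))K)
  step 3: K(II)(IKI(II(IS))K)
  step 4: II
  step 5: I

Term B:
  start: K(SI(SS)(IK(KK)))
  step 1: K(I(IK(KK))(SS(IK(KK))))
  step 2: K(IK(KK)(SS(IK(KK))))
  step 3: K(K(KK)(SS(IK(KK))))
  step 4: K(KK)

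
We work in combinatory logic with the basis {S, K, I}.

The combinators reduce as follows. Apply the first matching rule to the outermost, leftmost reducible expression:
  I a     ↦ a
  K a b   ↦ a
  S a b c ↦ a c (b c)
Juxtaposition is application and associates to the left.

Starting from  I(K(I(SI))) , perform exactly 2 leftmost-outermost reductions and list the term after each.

Answer: after 2 steps: K(SI)

Derivation:
  start: I(K(I(SI)))
  step 1: K(I(SI))
  step 2: K(SI)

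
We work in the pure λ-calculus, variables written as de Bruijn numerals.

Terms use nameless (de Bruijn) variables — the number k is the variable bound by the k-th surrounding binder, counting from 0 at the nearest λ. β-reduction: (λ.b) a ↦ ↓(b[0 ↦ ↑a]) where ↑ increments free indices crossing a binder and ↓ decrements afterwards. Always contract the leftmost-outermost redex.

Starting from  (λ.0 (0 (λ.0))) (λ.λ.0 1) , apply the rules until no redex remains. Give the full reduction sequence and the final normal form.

Answer: normal form = λ.0 (λ.0 (λ.0))  (in 3 steps)

Derivation:
  start: (λ.0 (0 (λ.0))) (λ.λ.0 1)
  [1] (λ.λ.0 1) ((λ.λ.0 1) (λ.0))
  [2] λ.0 ((λ.λ.0 1) (λ.0))
  [3] λ.0 (λ.0 (λ.0))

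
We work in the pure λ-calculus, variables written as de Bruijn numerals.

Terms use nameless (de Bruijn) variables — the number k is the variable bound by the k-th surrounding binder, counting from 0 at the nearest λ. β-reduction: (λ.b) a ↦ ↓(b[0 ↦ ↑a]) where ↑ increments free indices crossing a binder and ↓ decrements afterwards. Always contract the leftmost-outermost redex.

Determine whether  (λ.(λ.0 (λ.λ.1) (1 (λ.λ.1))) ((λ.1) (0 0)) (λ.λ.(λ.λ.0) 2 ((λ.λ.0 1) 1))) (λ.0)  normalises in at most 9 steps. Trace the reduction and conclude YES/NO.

  start: (λ.(λ.0 (λ.λ.1) (1 (λ.λ.1))) ((λ.1) (0 0)) (λ.λ.(λ.λ.0) 2 ((λ.λ.0 1) 1))) (λ.0)
  [1] (λ.0 (λ.λ.1) ((λ.0) (λ.λ.1))) ((λ.λ.0) ((λ.0) (λ.0))) (λ.λ.(λ.λ.0) (λ.0) ((λ.λ.0 1) 1))
  [2] (λ.λ.0) ((λ.0) (λ.0)) (λ.λ.1) ((λ.0) (λ.λ.1)) (λ.λ.(λ.λ.0) (λ.0) ((λ.λ.0 1) 1))
  [3] (λ.0) (λ.λ.1) ((λ.0) (λ.λ.1)) (λ.λ.(λ.λ.0) (λ.0) ((λ.λ.0 1) 1))
  [4] (λ.λ.1) ((λ.0) (λ.λ.1)) (λ.λ.(λ.λ.0) (λ.0) ((λ.λ.0 1) 1))
  [5] (λ.(λ.0) (λ.λ.1)) (λ.λ.(λ.λ.0) (λ.0) ((λ.λ.0 1) 1))
  [6] (λ.0) (λ.λ.1)
  [7] λ.λ.1

Answer: YES — reaches normal form λ.λ.1 in 7 ≤ 9 steps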